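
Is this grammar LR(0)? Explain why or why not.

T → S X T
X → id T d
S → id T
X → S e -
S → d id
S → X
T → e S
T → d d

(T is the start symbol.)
A grammar is LR(0) if no state in the canonical LR(0) collection has:
  - both a shift item (dot before a terminal) and a complete item (shift-reduce conflict), or
  - two or more complete items (reduce-reduce conflict; the accept item [T' → T .] counts as a complete item here).

Augment with T' → T and build the canonical LR(0) collection (I0 = CLOSURE({[T' → . T]}), then GOTO on every symbol after a dot until no new states appear). It has 18 states:
  I0: { [S → . X], [S → . d id], [S → . id T], [T → . S X T], [T → . d d], [T → . e S], [T' → . T], [X → . S e -], [X → . id T d] }  — shift
  I1: { [S → . X], [S → . d id], [S → . id T], [T → S . X T], [X → . S e -], [X → . id T d], [X → S . e -] }  — shift
  I2: { [T' → T .] }  — accept
  I3: { [S → X .] }  — reduce
  I4: { [S → d . id], [T → d . d] }  — shift
  I5: { [S → . X], [S → . d id], [S → . id T], [T → e . S], [X → . S e -], [X → . id T d] }  — shift
  I6: { [S → . X], [S → . d id], [S → . id T], [S → id . T], [T → . S X T], [T → . d d], [T → . e S], [X → . S e -], [X → . id T d], [X → id . T d] }  — shift
  I7: { [S → id T .], [X → id T . d] }  — shift, reduce
  I8: { [X → id T d .] }  — reduce
  I9: { [T → e S .], [X → S . e -] }  — shift, reduce
  I10: { [S → d . id] }  — shift
  I11: { [S → d id .] }  — reduce
  I12: { [X → S e . -] }  — shift
  I13: { [X → S e - .] }  — reduce
  I14: { [T → d d .] }  — reduce
  I15: { [X → S . e -] }  — shift
  I16: { [S → . X], [S → . d id], [S → . id T], [S → X .], [T → . S X T], [T → . d d], [T → . e S], [T → S X . T], [X → . S e -], [X → . id T d] }  — shift, reduce
  I17: { [T → S X T .] }  — reduce

Conflict in state I7:
  Shift-reduce conflict between [S → id T .] and [X → id T . d]
So the grammar is NOT LR(0).

Answer: No. Shift-reduce conflict between [S → id T .] and [X → id T . d]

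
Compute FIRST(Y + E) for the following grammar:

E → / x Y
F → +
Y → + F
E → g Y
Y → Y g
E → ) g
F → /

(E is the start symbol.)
FIRST sets of the non-terminals involved (from the grammar, by fixed-point iteration):
  FIRST(Y) = { '+' }

To compute FIRST(Y + E), process the symbols left to right:
Symbol Y is a non-terminal. Add FIRST(Y) \ {ε} = { '+' }
Y is not nullable (ε ∉ FIRST(Y)), so stop here.
FIRST(Y + E) = { '+' }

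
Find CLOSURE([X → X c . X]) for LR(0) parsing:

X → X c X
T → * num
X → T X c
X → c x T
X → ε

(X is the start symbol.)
{ [T → . * num], [X → . T X c], [X → . X c X], [X → . c x T], [X → .], [X → X c . X] }

To compute CLOSURE, for each item [A → α.Bβ] where B is a non-terminal, add [B → .γ] for all productions B → γ; repeat for the newly added items until nothing changes.

Start with: [X → X c . X]
  [X → X c . X] has the dot before X: add [X → . X c X], [X → . T X c], [X → . c x T], [X → .]
  [X → . T X c] has the dot before T: add [T → . * num]
No further items can be added.

CLOSURE = { [T → . * num], [X → . T X c], [X → . X c X], [X → . c x T], [X → .], [X → X c . X] }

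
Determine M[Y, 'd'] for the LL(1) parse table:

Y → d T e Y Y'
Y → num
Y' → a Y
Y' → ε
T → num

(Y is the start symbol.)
To find M[Y, 'd'], we find productions for Y where 'd' is in the predict set (PREDICT(N → α) = (FIRST(α) \ {ε}) ∪ (FOLLOW(N) if α ⇒* ε)).

Y → d T e Y Y': PREDICT = { 'd' }
  'd' is in predict set, so this production goes in M[Y, 'd']
Y → num: PREDICT = { 'num' }

M[Y, 'd'] = Y → d T e Y Y'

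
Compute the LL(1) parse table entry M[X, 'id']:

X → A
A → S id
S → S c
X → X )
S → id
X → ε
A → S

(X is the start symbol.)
To find M[X, 'id'], we find productions for X where 'id' is in the predict set (PREDICT(N → α) = (FIRST(α) \ {ε}) ∪ (FOLLOW(N) if α ⇒* ε)).

Relevant sets:
  FIRST(A) = { 'id' }
  FIRST(X) = { ')', 'id', ε }
  FOLLOW(X) = { $, ')' }

X → A: PREDICT = { 'id' }
  'id' is in predict set, so this production goes in M[X, 'id']
X → X ): PREDICT = { ')', 'id' }
  'id' is in predict set, so this production goes in M[X, 'id']
X → ε: PREDICT = { $, ')' }

M[X, 'id'] = X → A, X → X )  (a multiply-defined cell — the grammar is not LL(1))

Answer: X → A, X → X )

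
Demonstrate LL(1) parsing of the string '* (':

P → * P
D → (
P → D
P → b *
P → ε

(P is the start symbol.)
LL(1) parsing maintains a stack (initially the start symbol over $) and the input. At each step: if the stack top is a terminal, match it against the current input token; if it is a non-terminal N, replace it with the RHS of M[N, lookahead] (the unique production whose predict set contains the lookahead).

Stack is shown with the top on the left.

Stack  Input  Action
--------------------
P $    * ( $  output P → * P
* P $  * ( $  match '*'
P $    ( $    output P → D
D $    ( $    output D → (
( $    ( $    match '('
$      $      accept

The string is accepted.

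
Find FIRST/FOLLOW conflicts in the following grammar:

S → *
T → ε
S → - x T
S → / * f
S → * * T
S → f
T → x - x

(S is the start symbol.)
No FIRST/FOLLOW conflicts.

A FIRST/FOLLOW conflict occurs when a non-terminal N has a nullable alternative N → β (β ⇒* ε) and another alternative N → α with FIRST(α) ∩ FOLLOW(N) ≠ ∅: on such a lookahead the parser cannot decide between expanding α and letting N vanish via β.

Nullable non-terminals: T.

T: nullable alternative(s) T → ε; FOLLOW(T) = { $ }
  T → ε: FIRST \ {ε} = { } — this is the only nullable alternative, skip
  T → x - x: FIRST \ {ε} = { 'x' } — disjoint from FOLLOW(T)

S has no nullable alternative, so no FIRST/FOLLOW check is needed there.

No FIRST/FOLLOW conflicts found.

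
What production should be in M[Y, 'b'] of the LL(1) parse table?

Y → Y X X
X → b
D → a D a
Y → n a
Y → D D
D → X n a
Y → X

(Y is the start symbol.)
To find M[Y, 'b'], we find productions for Y where 'b' is in the predict set (PREDICT(N → α) = (FIRST(α) \ {ε}) ∪ (FOLLOW(N) if α ⇒* ε)).

Relevant sets:
  FIRST(Y) = { 'a', 'b', 'n' }
  FIRST(D) = { 'a', 'b' }
  FIRST(X) = { 'b' }

Y → Y X X: PREDICT = { 'a', 'b', 'n' }
  'b' is in predict set, so this production goes in M[Y, 'b']
Y → n a: PREDICT = { 'n' }
Y → D D: PREDICT = { 'a', 'b' }
  'b' is in predict set, so this production goes in M[Y, 'b']
Y → X: PREDICT = { 'b' }
  'b' is in predict set, so this production goes in M[Y, 'b']

M[Y, 'b'] = Y → Y X X, Y → D D, Y → X  (a multiply-defined cell — the grammar is not LL(1))

Answer: Y → Y X X, Y → D D, Y → X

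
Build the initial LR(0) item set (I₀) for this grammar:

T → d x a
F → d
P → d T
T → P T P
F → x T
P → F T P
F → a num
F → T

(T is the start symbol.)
{ [F → . T], [F → . a num], [F → . d], [F → . x T], [P → . F T P], [P → . d T], [T → . P T P], [T → . d x a], [T' → . T] }

First, augment the grammar with T' → T
I₀ = CLOSURE({ [T' → . T] }):
  [T' → . T] has the dot before T: add [T → . d x a], [T → . P T P]
  [T → . P T P] has the dot before P: add [P → . d T], [P → . F T P]
  [P → . F T P] has the dot before F: add [F → . d], [F → . x T], [F → . a num], [F → . T]
No further items can be added.

I₀ = { [F → . T], [F → . a num], [F → . d], [F → . x T], [P → . F T P], [P → . d T], [T → . P T P], [T → . d x a], [T' → . T] }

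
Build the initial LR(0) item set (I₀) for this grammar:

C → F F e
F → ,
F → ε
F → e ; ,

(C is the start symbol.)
{ [C → . F F e], [C' → . C], [F → . ,], [F → . e ; ,], [F → .] }

First, augment the grammar with C' → C
I₀ = CLOSURE({ [C' → . C] }):
  [C' → . C] has the dot before C: add [C → . F F e]
  [C → . F F e] has the dot before F: add [F → . ,], [F → .], [F → . e ; ,]
No further items can be added.

I₀ = { [C → . F F e], [C' → . C], [F → . ,], [F → . e ; ,], [F → .] }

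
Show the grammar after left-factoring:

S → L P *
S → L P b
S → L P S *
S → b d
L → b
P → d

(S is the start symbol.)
Left-factoring transforms A → αβ₁ | αβ₂ into A → αA' and A' → β₁ | β₂
(α is the longest common prefix among the alternatives). Repeat until
no nonterminal has two alternatives with a common prefix.

Round 1: S has alternatives sharing prefix 'L P'. Introduce S': S → L P S'
  Add: S' → *
  Add: S' → b
  Add: S' → S *

No remaining common prefixes — done.

Resulting grammar:
S → L P S'
S' → *
S' → b
S' → S *
S → b d
L → b
P → d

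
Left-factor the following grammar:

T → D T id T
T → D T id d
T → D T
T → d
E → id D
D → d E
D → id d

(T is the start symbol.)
Left-factoring transforms A → αβ₁ | αβ₂ into A → αA' and A' → β₁ | β₂
(α is the longest common prefix among the alternatives). Repeat until
no nonterminal has two alternatives with a common prefix.

Round 1: T has alternatives sharing prefix 'D T'. Introduce T': T → D T T'
  Add: T' → id T
  Add: T' → id d
  Add: T' → ε

Round 2: T' has alternatives sharing prefix 'id'. Introduce T'': T' → id T''
  Add: T'' → T
  Add: T'' → d

No remaining common prefixes — done.

Resulting grammar:
T → D T T'
T' → id T''
T'' → T
T'' → d
T' → ε
T → d
E → id D
D → d E
D → id d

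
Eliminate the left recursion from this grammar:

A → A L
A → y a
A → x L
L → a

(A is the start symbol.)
A is directly left-recursive. The standard transformation for
  A → A α₁ | ... | A α_m | β₁ | ... | β_n
is
  A  → β₁ A' | ... | β_n A'
  A' → α₁ A' | ... | α_m A' | ε

A → y a becomes A → y a A'
A → x L becomes A → x L A'
A → A L becomes A' → L A'
Add A' → ε

Productions for other non-terminals are unchanged:
  L → a

Resulting grammar:
A → y a A'
A → x L A'
A' → L A'
A' → ε
L → a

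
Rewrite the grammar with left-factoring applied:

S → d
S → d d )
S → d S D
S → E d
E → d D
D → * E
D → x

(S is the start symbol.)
Left-factoring transforms A → αβ₁ | αβ₂ into A → αA' and A' → β₁ | β₂
(α is the longest common prefix among the alternatives). Repeat until
no nonterminal has two alternatives with a common prefix.

Round 1: S has alternatives sharing prefix 'd'. Introduce S': S → d S'
  Add: S' → ε
  Add: S' → d )
  Add: S' → S D

No remaining common prefixes — done.

Resulting grammar:
S → d S'
S' → ε
S' → d )
S' → S D
S → E d
E → d D
D → * E
D → x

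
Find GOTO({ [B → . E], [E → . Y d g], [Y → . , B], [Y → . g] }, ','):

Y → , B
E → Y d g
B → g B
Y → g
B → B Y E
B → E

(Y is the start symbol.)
GOTO(I, ',') = CLOSURE({ [A → αX.β] : [A → α.Xβ] ∈ I, X = ',' })

Items with dot before ',', with the dot advanced:
  [Y → . , B] → [Y → , . B]
Closure of the advanced items:
  [Y → , . B] has the dot before B: add [B → . g B], [B → . B Y E], [B → . E]
  [B → . E] has the dot before E: add [E → . Y d g]
  [E → . Y d g] has the dot before Y: add [Y → . , B], [Y → . g]

GOTO = { [B → . B Y E], [B → . E], [B → . g B], [E → . Y d g], [Y → , . B], [Y → . , B], [Y → . g] }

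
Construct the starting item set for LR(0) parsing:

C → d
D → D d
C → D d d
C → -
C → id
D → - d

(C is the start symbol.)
First, augment the grammar with C' → C
I₀ = CLOSURE({ [C' → . C] }):
  [C' → . C] has the dot before C: add [C → . d], [C → . D d d], [C → . -], [C → . id]
  [C → . D d d] has the dot before D: add [D → . D d], [D → . - d]
No further items can be added.

I₀ = { [C → . -], [C → . D d d], [C → . d], [C → . id], [C' → . C], [D → . - d], [D → . D d] }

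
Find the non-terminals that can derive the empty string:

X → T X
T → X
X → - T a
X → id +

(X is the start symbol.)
None

There are no ε-productions, so no non-terminal can derive ε.
No non-terminals are nullable.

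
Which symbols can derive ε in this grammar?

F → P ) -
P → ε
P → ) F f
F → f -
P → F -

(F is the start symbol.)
{ 'P' }

ε-productions: P → ε
So P is immediately nullable.
No further non-terminal can be added: every production for the remaining non-terminals contains a terminal or a non-nullable non-terminal.
Nullable = { 'P' }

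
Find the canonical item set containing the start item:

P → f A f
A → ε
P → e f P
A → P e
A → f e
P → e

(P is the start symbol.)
First, augment the grammar with P' → P
I₀ = CLOSURE({ [P' → . P] }):
  [P' → . P] has the dot before P: add [P → . f A f], [P → . e f P], [P → . e]
No further items can be added.

I₀ = { [P → . e f P], [P → . e], [P → . f A f], [P' → . P] }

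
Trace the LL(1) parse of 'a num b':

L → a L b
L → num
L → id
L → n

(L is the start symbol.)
Stack is shown with the top on the left.

Stack    Input      Action
--------------------------
L $      a num b $  output L → a L b
a L b $  a num b $  match 'a'
L b $    num b $    output L → num
num b $  num b $    match 'num'
b $      b $        match 'b'
$        $          accept

The string is accepted.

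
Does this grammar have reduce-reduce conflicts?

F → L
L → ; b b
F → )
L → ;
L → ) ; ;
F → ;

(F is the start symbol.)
Augment with F' → F and build the canonical LR(0) collection (I0 = CLOSURE({[F' → . F]}), then GOTO on every symbol after a dot until no new states appear). It has 9 states:
  I0: { [F → . )], [F → . ;], [F → . L], [F' → . F], [L → . ) ; ;], [L → . ; b b], [L → . ;] }  — shift
  I1: { [F → ) .], [L → ) . ; ;] }  — shift, reduce
  I2: { [F → ; .], [L → ; . b b], [L → ; .] }  — shift, 2 reduces
  I3: { [F' → F .] }  — accept
  I4: { [F → L .] }  — reduce
  I5: { [L → ; b . b] }  — shift
  I6: { [L → ; b b .] }  — reduce
  I7: { [L → ) ; . ;] }  — shift
  I8: { [L → ) ; ; .] }  — reduce

I2 contains complete items [F → ; .], [L → ; .] — reduce-reduce conflict.

Answer: Yes — I2: [F → ; .] vs [L → ; .]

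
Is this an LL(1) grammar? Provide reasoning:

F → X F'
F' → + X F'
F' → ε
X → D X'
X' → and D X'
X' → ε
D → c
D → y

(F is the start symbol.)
Relevant sets:
  FOLLOW(F') = { $ }
  FOLLOW(X') = { $, '+' }

For F':
  PREDICT(F' → '+' X F') = { '+' }
  PREDICT(F' → ε) = { $ }
For X':
  PREDICT(X' → and D X') = { 'and' }
  PREDICT(X' → ε) = { $, '+' }
For D:
  PREDICT(D → c) = { 'c' }
  PREDICT(D → y) = { 'y' }
F, X have a single production, so nothing to check there.

All predict sets are disjoint. The grammar IS LL(1).

Answer: Yes, the grammar is LL(1).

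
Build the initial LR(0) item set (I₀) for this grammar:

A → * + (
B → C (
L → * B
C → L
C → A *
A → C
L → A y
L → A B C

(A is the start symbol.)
{ [A → . * + (], [A → . C], [A' → . A], [C → . A *], [C → . L], [L → . * B], [L → . A B C], [L → . A y] }

First, augment the grammar with A' → A
I₀ = CLOSURE({ [A' → . A] }):
  [A' → . A] has the dot before A: add [A → . * + (], [A → . C]
  [A → . C] has the dot before C: add [C → . L], [C → . A *]
  [C → . L] has the dot before L: add [L → . * B], [L → . A y], [L → . A B C]
No further items can be added.

I₀ = { [A → . * + (], [A → . C], [A' → . A], [C → . A *], [C → . L], [L → . * B], [L → . A B C], [L → . A y] }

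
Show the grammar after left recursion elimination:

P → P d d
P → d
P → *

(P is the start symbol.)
P is directly left-recursive. The standard transformation for
  A → A α₁ | ... | A α_m | β₁ | ... | β_n
is
  A  → β₁ A' | ... | β_n A'
  A' → α₁ A' | ... | α_m A' | ε

P → d becomes P → d P'
P → * becomes P → * P'
P → P d d becomes P' → d d P'
Add P' → ε

Resulting grammar:
P → d P'
P → * P'
P' → d d P'
P' → ε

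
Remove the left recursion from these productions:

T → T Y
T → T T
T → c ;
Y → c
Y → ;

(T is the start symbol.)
T → c ; T'
T' → Y T'
T' → T T'
T' → ε
Y → c
Y → ;

T is directly left-recursive. The standard transformation for
  A → A α₁ | ... | A α_m | β₁ | ... | β_n
is
  A  → β₁ A' | ... | β_n A'
  A' → α₁ A' | ... | α_m A' | ε

T → c ; becomes T → c ; T'
T → T Y becomes T' → Y T'
T → T T becomes T' → T T'
Add T' → ε

Productions for other non-terminals are unchanged:
  Y → c
  Y → ;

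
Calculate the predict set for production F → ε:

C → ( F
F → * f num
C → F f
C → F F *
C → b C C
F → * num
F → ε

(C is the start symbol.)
PREDICT(F → ε) = (FIRST(RHS) \ {ε}) ∪ (FOLLOW(F) if ε ∈ FIRST(RHS), i.e. RHS ⇒* ε)
The right-hand side is ε (FIRST(ε) = { ε }), so the predict set is FOLLOW(F) = { $, '(', '*', 'b', 'f' }
PREDICT(F → ε) = { $, '(', '*', 'b', 'f' }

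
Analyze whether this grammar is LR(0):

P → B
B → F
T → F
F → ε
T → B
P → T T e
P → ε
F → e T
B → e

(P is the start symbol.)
A grammar is LR(0) if no state in the canonical LR(0) collection has:
  - both a shift item (dot before a terminal) and a complete item (shift-reduce conflict), or
  - two or more complete items (reduce-reduce conflict; the accept item [P' → P .] counts as a complete item here).

Augment with P' → P and build the canonical LR(0) collection (I0 = CLOSURE({[P' → . P]}), then GOTO on every symbol after a dot until no new states appear). It has 10 states:
  I0: { [B → . F], [B → . e], [F → . e T], [F → .], [P → . B], [P → . T T e], [P → .], [P' → . P], [T → . B], [T → . F] }  — shift, 2 reduces
  I1: { [P → B .], [T → B .] }  — 2 reduces
  I2: { [B → F .], [T → F .] }  — 2 reduces
  I3: { [P' → P .] }  — accept
  I4: { [B → . F], [B → . e], [F → . e T], [F → .], [P → T . T e], [T → . B], [T → . F] }  — shift, reduce
  I5: { [B → . F], [B → . e], [B → e .], [F → . e T], [F → .], [F → e . T], [T → . B], [T → . F] }  — shift, 2 reduces
  I6: { [T → B .] }  — reduce
  I7: { [F → e T .] }  — reduce
  I8: { [P → T T . e] }  — shift
  I9: { [P → T T e .] }  — reduce

Conflict in state I0:
  Shift-reduce conflict between [F → .] and [B → . e]
So the grammar is NOT LR(0).

Answer: No. Shift-reduce conflict between [F → .] and [B → . e]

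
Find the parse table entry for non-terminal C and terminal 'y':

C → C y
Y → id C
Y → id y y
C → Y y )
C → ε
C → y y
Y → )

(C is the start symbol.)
C → C y, C → ε, C → y y

To find M[C, 'y'], we find productions for C where 'y' is in the predict set (PREDICT(N → α) = (FIRST(α) \ {ε}) ∪ (FOLLOW(N) if α ⇒* ε)).

Relevant sets:
  FIRST(C) = { ')', 'id', 'y', ε }
  FIRST(Y) = { ')', 'id' }
  FOLLOW(C) = { $, 'y' }

C → C y: PREDICT = { ')', 'id', 'y' }
  'y' is in predict set, so this production goes in M[C, 'y']
C → Y y ): PREDICT = { ')', 'id' }
C → ε: PREDICT = { $, 'y' }
  'y' is in predict set, so this production goes in M[C, 'y']
C → y y: PREDICT = { 'y' }
  'y' is in predict set, so this production goes in M[C, 'y']

M[C, 'y'] = C → C y, C → ε, C → y y  (a multiply-defined cell — the grammar is not LL(1))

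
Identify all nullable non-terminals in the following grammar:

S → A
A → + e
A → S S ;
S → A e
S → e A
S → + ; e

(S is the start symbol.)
A non-terminal is nullable if it can derive ε (the empty string): either it has an ε-production, or it has a production whose right-hand side consists entirely of nullable non-terminals.

There are no ε-productions, so no non-terminal can derive ε.
No non-terminals are nullable.

Answer: None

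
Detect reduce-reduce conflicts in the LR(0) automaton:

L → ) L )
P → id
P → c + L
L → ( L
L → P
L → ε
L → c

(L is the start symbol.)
Augment with L' → L and build the canonical LR(0) collection (I0 = CLOSURE({[L' → . L]}), then GOTO on every symbol after a dot until no new states appear). It has 12 states:
  I0: { [L → . ( L], [L → . ) L )], [L → . P], [L → . c], [L → .], [L' → . L], [P → . c + L], [P → . id] }  — shift, reduce
  I1: { [L → ( . L], [L → . ( L], [L → . ) L )], [L → . P], [L → . c], [L → .], [P → . c + L], [P → . id] }  — shift, reduce
  I2: { [L → ) . L )], [L → . ( L], [L → . ) L )], [L → . P], [L → . c], [L → .], [P → . c + L], [P → . id] }  — shift, reduce
  I3: { [L' → L .] }  — accept
  I4: { [L → P .] }  — reduce
  I5: { [L → c .], [P → c . + L] }  — shift, reduce
  I6: { [P → id .] }  — reduce
  I7: { [L → . ( L], [L → . ) L )], [L → . P], [L → . c], [L → .], [P → . c + L], [P → . id], [P → c + . L] }  — shift, reduce
  I8: { [P → c + L .] }  — reduce
  I9: { [L → ) L . )] }  — shift
  I10: { [L → ) L ) .] }  — reduce
  I11: { [L → ( L .] }  — reduce

No state contains more than one complete item.

Answer: No reduce-reduce conflicts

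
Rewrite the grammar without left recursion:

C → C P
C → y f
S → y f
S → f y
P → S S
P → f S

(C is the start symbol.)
C → y f C'
C' → P C'
C' → ε
S → y f
S → f y
P → S S
P → f S

C is directly left-recursive. The standard transformation for
  A → A α₁ | ... | A α_m | β₁ | ... | β_n
is
  A  → β₁ A' | ... | β_n A'
  A' → α₁ A' | ... | α_m A' | ε

C → y f becomes C → y f C'
C → C P becomes C' → P C'
Add C' → ε

Productions for other non-terminals are unchanged:
  S → y f
  S → f y
  P → S S
  P → f S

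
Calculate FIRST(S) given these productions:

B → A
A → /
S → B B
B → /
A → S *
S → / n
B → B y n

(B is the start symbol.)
To compute FIRST(S), examine every production with S on the left-hand side, reading each right-hand side left to right until a non-nullable symbol is reached.

FIRST sets of the other non-terminals involved (by the same procedure, iterated to a fixed point):
  FIRST(B) = { '/' }

From S → B B:
  - B is a non-terminal: add FIRST(B) \ {ε} = { '/' }
    B is not nullable, so stop
From S → / n:
  - '/' is a terminal: add '/' and stop

Collecting: FIRST(S) = { '/' }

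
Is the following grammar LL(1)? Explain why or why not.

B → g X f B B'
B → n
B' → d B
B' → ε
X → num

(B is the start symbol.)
No. Predict set conflict for B': { 'd' }

Relevant sets:
  FOLLOW(B') = { $, 'd' }

For B:
  PREDICT(B → g X f B B') = { 'g' }
  PREDICT(B → n) = { 'n' }
For B':
  PREDICT(B' → d B) = { 'd' }
  PREDICT(B' → ε) = { $, 'd' }
X has a single production, so nothing to check there.

Conflict found: Predict set conflict for B': { 'd' }
The grammar is NOT LL(1).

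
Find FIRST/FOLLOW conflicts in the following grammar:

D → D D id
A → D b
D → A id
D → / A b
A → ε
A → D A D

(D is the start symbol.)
A FIRST/FOLLOW conflict occurs when a non-terminal N has a nullable alternative N → β (β ⇒* ε) and another alternative N → α with FIRST(α) ∩ FOLLOW(N) ≠ ∅: on such a lookahead the parser cannot decide between expanding α and letting N vanish via β.

Nullable non-terminals: A.
FIRST sets used below: FIRST(D) = { '/', 'id' }

A: nullable alternative(s) A → ε; FOLLOW(A) = { '/', 'b', 'id' }
  A → D b: FIRST \ {ε} = { '/', 'id' } — overlaps FOLLOW(A) on { '/', 'id' }: CONFLICT
  A → ε: FIRST \ {ε} = { } — this is the only nullable alternative, skip
  A → D A D: FIRST \ {ε} = { '/', 'id' } — overlaps FOLLOW(A) on { '/', 'id' }: CONFLICT

D has no nullable alternative, so no FIRST/FOLLOW check is needed there.

So the grammar has 2 FIRST/FOLLOW conflicts (marked CONFLICT above).

Answer: Yes. A → D b with FOLLOW(A) on { '/', 'id' }; A → D A D with FOLLOW(A) on { '/', 'id' }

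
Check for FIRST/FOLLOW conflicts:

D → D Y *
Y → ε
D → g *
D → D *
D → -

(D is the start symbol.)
Nullable non-terminals: Y.
Y has a nullable alternative but only one production, so nothing to check.

D has no nullable alternative, so no FIRST/FOLLOW check is needed there.

No FIRST/FOLLOW conflicts found.

Answer: No FIRST/FOLLOW conflicts.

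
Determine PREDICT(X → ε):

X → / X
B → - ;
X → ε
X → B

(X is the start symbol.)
{ $ }

PREDICT(X → ε) = (FIRST(RHS) \ {ε}) ∪ (FOLLOW(X) if ε ∈ FIRST(RHS), i.e. RHS ⇒* ε)
The right-hand side is ε (FIRST(ε) = { ε }), so the predict set is FOLLOW(X) = { $ }
PREDICT(X → ε) = { $ }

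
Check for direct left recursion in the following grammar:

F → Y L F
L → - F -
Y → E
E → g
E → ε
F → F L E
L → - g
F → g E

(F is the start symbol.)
Yes, F is left-recursive

Direct left recursion occurs when N → N α for some non-terminal N (the right-hand side begins with the left-hand side itself).

F → Y L F: starts with Y
L → - F -: starts with '-'
Y → E: starts with E
E → g: starts with g
E → ε: starts with ε
F → F L E: LEFT RECURSIVE (starts with F)
L → - g: starts with '-'
F → g E: starts with g

The grammar has direct left recursion on: F.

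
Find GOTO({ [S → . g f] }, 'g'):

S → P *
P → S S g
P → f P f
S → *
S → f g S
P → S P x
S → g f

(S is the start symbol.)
{ [S → g . f] }

GOTO(I, 'g') = CLOSURE({ [A → αX.β] : [A → α.Xβ] ∈ I, X = 'g' })

Items with dot before 'g', with the dot advanced:
  [S → . g f] → [S → g . f]
Closure adds nothing (no advanced item has the dot before a non-terminal).

GOTO = { [S → g . f] }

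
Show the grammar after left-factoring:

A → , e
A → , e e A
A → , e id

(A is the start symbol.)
A → , e A'
A' → ε
A' → e A
A' → id

Left-factoring transforms A → αβ₁ | αβ₂ into A → αA' and A' → β₁ | β₂
(α is the longest common prefix among the alternatives). Repeat until
no nonterminal has two alternatives with a common prefix.

Round 1: A has alternatives sharing prefix ', e'. Introduce A': A → , e A'
  Add: A' → ε
  Add: A' → e A
  Add: A' → id

No remaining common prefixes — done.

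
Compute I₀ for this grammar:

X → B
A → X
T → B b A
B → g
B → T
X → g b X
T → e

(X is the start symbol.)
{ [B → . T], [B → . g], [T → . B b A], [T → . e], [X → . B], [X → . g b X], [X' → . X] }

First, augment the grammar with X' → X
I₀ = CLOSURE({ [X' → . X] }):
  [X' → . X] has the dot before X: add [X → . B], [X → . g b X]
  [X → . B] has the dot before B: add [B → . g], [B → . T]
  [B → . T] has the dot before T: add [T → . B b A], [T → . e]
No further items can be added.

I₀ = { [B → . T], [B → . g], [T → . B b A], [T → . e], [X → . B], [X → . g b X], [X' → . X] }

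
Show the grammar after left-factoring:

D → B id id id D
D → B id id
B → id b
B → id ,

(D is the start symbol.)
Left-factoring transforms A → αβ₁ | αβ₂ into A → αA' and A' → β₁ | β₂
(α is the longest common prefix among the alternatives). Repeat until
no nonterminal has two alternatives with a common prefix.

Round 1: D has alternatives sharing prefix 'B id id'. Introduce D': D → B id id D'
  Add: D' → id D
  Add: D' → ε

Round 2: B has alternatives sharing prefix 'id'. Introduce B': B → id B'
  Add: B' → b
  Add: B' → ,

No remaining common prefixes — done.

Resulting grammar:
D → B id id D'
D' → id D
D' → ε
B → id B'
B' → b
B' → ,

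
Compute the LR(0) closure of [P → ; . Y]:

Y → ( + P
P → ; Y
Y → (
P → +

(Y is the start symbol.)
{ [P → ; . Y], [Y → . ( + P], [Y → . (] }

Start with: [P → ; . Y]
  [P → ; . Y] has the dot before Y: add [Y → . ( + P], [Y → . (]
No further items can be added.

CLOSURE = { [P → ; . Y], [Y → . ( + P], [Y → . (] }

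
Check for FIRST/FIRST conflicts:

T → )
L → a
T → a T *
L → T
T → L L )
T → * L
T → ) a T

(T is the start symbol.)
Yes. T → ')' / T → L L ')' on { ')' }; T → ')' / T → ')' a T on { ')' }; T → a T '*' / T → L L ')' on { 'a' }; T → L L ')' / T → '*' L on { '*' }; T → L L ')' / T → ')' a T on { ')' }; L → a / L → T on { 'a' }

FIRST sets of the non-terminals at (or reachable through a nullable prefix from) the front of some alternative:
  FIRST(L) = { ')', '*', 'a' }
  FIRST(T) = { ')', '*', 'a' }

Productions for T:
  T → ): FIRST = { ')' }
  T → a T *: FIRST = { 'a' }
  T → L L ): FIRST = { ')', '*', 'a' }
  T → * L: FIRST = { '*' }
  T → ) a T: FIRST = { ')' }
Productions for L:
  L → a: FIRST = { 'a' }
  L → T: FIRST = { ')', '*', 'a' }

Conflict for T: T → ) and T → L L )
  Overlap: { ')' }
Conflict for T: T → ) and T → ) a T
  Overlap: { ')' }
Conflict for T: T → a T * and T → L L )
  Overlap: { 'a' }
Conflict for T: T → L L ) and T → * L
  Overlap: { '*' }
Conflict for T: T → L L ) and T → ) a T
  Overlap: { ')' }
Conflict for L: L → a and L → T
  Overlap: { 'a' }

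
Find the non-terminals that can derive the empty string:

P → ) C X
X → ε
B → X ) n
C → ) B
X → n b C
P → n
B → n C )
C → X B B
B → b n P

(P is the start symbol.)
{ 'X' }

A non-terminal is nullable if it can derive ε (the empty string): either it has an ε-production, or it has a production whose right-hand side consists entirely of nullable non-terminals.

ε-productions: X → ε
So X is immediately nullable.
No further non-terminal can be added: every production for the remaining non-terminals contains a terminal or a non-nullable non-terminal.
Nullable = { 'X' }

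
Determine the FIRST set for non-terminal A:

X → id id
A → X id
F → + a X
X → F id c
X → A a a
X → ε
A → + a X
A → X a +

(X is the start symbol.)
{ '+', 'a', 'id' }

FIRST sets of the other non-terminals involved (by the same procedure, iterated to a fixed point):
  FIRST(X) = { '+', 'a', 'id', ε }

From A → X id:
  - X is a non-terminal: add FIRST(X) \ {ε} = { '+', 'a', 'id' }
    X is nullable, so continue to the next symbol
  - id is a terminal: add 'id' and stop
From A → + a X:
  - '+' is a terminal: add '+' and stop
From A → X a +:
  - X is a non-terminal: add FIRST(X) \ {ε} = { '+', 'a', 'id' }
    X is nullable, so continue to the next symbol
  - a is a terminal: add 'a' and stop

Collecting: FIRST(A) = { '+', 'a', 'id' }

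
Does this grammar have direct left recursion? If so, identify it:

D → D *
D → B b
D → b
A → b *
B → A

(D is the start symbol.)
D → D *: LEFT RECURSIVE (starts with D)
D → B b: starts with B
D → b: starts with b
A → b *: starts with b
B → A: starts with A

The grammar has direct left recursion on: D.

Answer: Yes, D is left-recursive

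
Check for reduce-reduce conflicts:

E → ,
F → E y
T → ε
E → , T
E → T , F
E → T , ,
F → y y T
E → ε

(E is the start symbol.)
Yes — I0: [E → .] vs [T → .]; I1: [E → , .] vs [T → .]; I4: [E → .] vs [T → .]; I5: [E → , .] vs [E → T , , .]

A reduce-reduce conflict occurs when an LR(0) state has two complete items [A → α .] and [B → β .] — both call for a reduction, and with no lookahead the parser cannot choose between them.

Augment with E' → E and build the canonical LR(0) collection (I0 = CLOSURE({[E' → . E]}), then GOTO on every symbol after a dot until no new states appear). It has 13 states:
  I0: { [E → . , T], [E → . ,], [E → . T , ,], [E → . T , F], [E → .], [E' → . E], [T → .] }  — shift, 2 reduces
  I1: { [E → , . T], [E → , .], [T → .] }  — 2 reduces
  I2: { [E' → E .] }  — accept
  I3: { [E → T . , ,], [E → T . , F] }  — shift
  I4: { [E → . , T], [E → . ,], [E → . T , ,], [E → . T , F], [E → .], [E → T , . ,], [E → T , . F], [F → . E y], [F → . y y T], [T → .] }  — shift, 2 reduces
  I5: { [E → , . T], [E → , .], [E → T , , .], [T → .] }  — 3 reduces
  I6: { [F → E . y] }  — shift
  I7: { [E → T , F .] }  — reduce
  I8: { [F → y . y T] }  — shift
  I9: { [F → y y . T], [T → .] }  — reduce
  I10: { [F → y y T .] }  — reduce
  I11: { [F → E y .] }  — reduce
  I12: { [E → , T .] }  — reduce

I0 contains complete items [E → .], [T → .] — reduce-reduce conflict.
I1 contains complete items [E → , .], [T → .] — reduce-reduce conflict.
I4 contains complete items [E → .], [T → .] — reduce-reduce conflict.
I5 contains complete items [E → , .], [E → T , , .], [T → .] — reduce-reduce conflict.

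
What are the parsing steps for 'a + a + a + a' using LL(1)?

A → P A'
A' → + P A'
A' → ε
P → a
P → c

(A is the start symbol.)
Stack is shown with the top on the left.

Stack     Input            Action
---------------------------------
A $       a + a + a + a $  output A → P A'
P A' $    a + a + a + a $  output P → a
a A' $    a + a + a + a $  match 'a'
A' $      + a + a + a $    output A' → + P A'
+ P A' $  + a + a + a $    match '+'
P A' $    a + a + a $      output P → a
a A' $    a + a + a $      match 'a'
A' $      + a + a $        output A' → + P A'
+ P A' $  + a + a $        match '+'
P A' $    a + a $          output P → a
a A' $    a + a $          match 'a'
A' $      + a $            output A' → + P A'
+ P A' $  + a $            match '+'
P A' $    a $              output P → a
a A' $    a $              match 'a'
A' $      $                output A' → ε
$         $                accept

The string is accepted.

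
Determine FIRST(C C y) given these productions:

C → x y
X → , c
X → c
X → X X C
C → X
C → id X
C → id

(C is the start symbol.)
{ ',', 'c', 'id', 'x' }

FIRST sets of the non-terminals involved (from the grammar, by fixed-point iteration):
  FIRST(C) = { ',', 'c', 'id', 'x' }

To compute FIRST(C C y), process the symbols left to right:
Symbol C is a non-terminal. Add FIRST(C) \ {ε} = { ',', 'c', 'id', 'x' }
C is not nullable (ε ∉ FIRST(C)), so stop here.
FIRST(C C y) = { ',', 'c', 'id', 'x' }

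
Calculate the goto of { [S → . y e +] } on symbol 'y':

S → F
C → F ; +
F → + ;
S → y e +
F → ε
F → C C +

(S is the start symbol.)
{ [S → y . e +] }

GOTO(I, 'y') = CLOSURE({ [A → αX.β] : [A → α.Xβ] ∈ I, X = 'y' })

Items with dot before 'y', with the dot advanced:
  [S → . y e +] → [S → y . e +]
Closure adds nothing (no advanced item has the dot before a non-terminal).

GOTO = { [S → y . e +] }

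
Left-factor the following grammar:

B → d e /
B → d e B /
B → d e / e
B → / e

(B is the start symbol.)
Left-factoring transforms A → αβ₁ | αβ₂ into A → αA' and A' → β₁ | β₂
(α is the longest common prefix among the alternatives). Repeat until
no nonterminal has two alternatives with a common prefix.

Round 1: B has alternatives sharing prefix 'd e'. Introduce B': B → d e B'
  Add: B' → /
  Add: B' → B /
  Add: B' → / e

Round 2: B' has alternatives sharing prefix '/'. Introduce B'': B' → / B''
  Add: B'' → ε
  Add: B'' → e

No remaining common prefixes — done.

Resulting grammar:
B → d e B'
B' → / B''
B'' → ε
B'' → e
B' → B /
B → / e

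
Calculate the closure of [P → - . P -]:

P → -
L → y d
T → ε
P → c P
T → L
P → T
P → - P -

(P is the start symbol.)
{ [L → . y d], [P → - . P -], [P → . - P -], [P → . -], [P → . T], [P → . c P], [T → . L], [T → .] }

Start with: [P → - . P -]
  [P → - . P -] has the dot before P: add [P → . -], [P → . c P], [P → . T], [P → . - P -]
  [P → . T] has the dot before T: add [T → .], [T → . L]
  [T → . L] has the dot before L: add [L → . y d]
No further items can be added.

CLOSURE = { [L → . y d], [P → - . P -], [P → . - P -], [P → . -], [P → . T], [P → . c P], [T → . L], [T → .] }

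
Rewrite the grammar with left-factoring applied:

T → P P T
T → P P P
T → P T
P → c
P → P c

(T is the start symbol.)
Left-factoring transforms A → αβ₁ | αβ₂ into A → αA' and A' → β₁ | β₂
(α is the longest common prefix among the alternatives). Repeat until
no nonterminal has two alternatives with a common prefix.

Round 1: T has alternatives sharing prefix 'P'. Introduce T': T → P T'
  Add: T' → P T
  Add: T' → P P
  Add: T' → T

Round 2: T' has alternatives sharing prefix 'P'. Introduce T'': T' → P T''
  Add: T'' → T
  Add: T'' → P

No remaining common prefixes — done.

Resulting grammar:
T → P T'
T' → P T''
T'' → T
T'' → P
T' → T
P → c
P → P c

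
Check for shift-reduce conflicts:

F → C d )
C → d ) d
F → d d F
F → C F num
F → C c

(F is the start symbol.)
Yes — I11: [F → C d ) .] vs [C → d ) . d]

A shift-reduce conflict occurs when an LR(0) state has both:
  - a complete (reduce) item [A → α .] (dot at the end), and
  - a shift item [B → β . c γ] (dot before a terminal).

Augment with F' → F and build the canonical LR(0) collection (I0 = CLOSURE({[F' → . F]}), then GOTO on every symbol after a dot until no new states appear). It has 13 states:
  I0: { [C → . d ) d], [F → . C F num], [F → . C c], [F → . C d )], [F → . d d F], [F' → . F] }  — shift
  I1: { [C → . d ) d], [F → . C F num], [F → . C c], [F → . C d )], [F → . d d F], [F → C . F num], [F → C . c], [F → C . d )] }  — shift
  I2: { [F' → F .] }  — accept
  I3: { [C → d . ) d], [F → d . d F] }  — shift
  I4: { [C → d ) . d] }  — shift
  I5: { [C → . d ) d], [F → . C F num], [F → . C c], [F → . C d )], [F → . d d F], [F → d d . F] }  — shift
  I6: { [F → d d F .] }  — reduce
  I7: { [C → d ) d .] }  — reduce
  I8: { [F → C F . num] }  — shift
  I9: { [F → C c .] }  — reduce
  I10: { [C → d . ) d], [F → C d . )], [F → d . d F] }  — shift
  I11: { [C → d ) . d], [F → C d ) .] }  — shift, reduce
  I12: { [F → C F num .] }  — reduce

I11 contains reduce item [F → C d ) .] and shift item [C → d ) . d] — shift-reduce conflict.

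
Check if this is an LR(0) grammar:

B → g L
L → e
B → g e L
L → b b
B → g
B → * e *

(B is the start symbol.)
Augment with B' → B and build the canonical LR(0) collection (I0 = CLOSURE({[B' → . B]}), then GOTO on every symbol after a dot until no new states appear). It has 12 states:
  I0: { [B → . * e *], [B → . g L], [B → . g e L], [B → . g], [B' → . B] }  — shift
  I1: { [B → * . e *] }  — shift
  I2: { [B' → B .] }  — accept
  I3: { [B → g . L], [B → g . e L], [B → g .], [L → . b b], [L → . e] }  — shift, reduce
  I4: { [B → g L .] }  — reduce
  I5: { [L → b . b] }  — shift
  I6: { [B → g e . L], [L → . b b], [L → . e], [L → e .] }  — shift, reduce
  I7: { [B → g e L .] }  — reduce
  I8: { [L → e .] }  — reduce
  I9: { [L → b b .] }  — reduce
  I10: { [B → * e . *] }  — shift
  I11: { [B → * e * .] }  — reduce

Conflict in state I3:
  Shift-reduce conflict between [B → g .] and [B → g . e L]
So the grammar is NOT LR(0).

Answer: No. Shift-reduce conflict between [B → g .] and [B → g . e L]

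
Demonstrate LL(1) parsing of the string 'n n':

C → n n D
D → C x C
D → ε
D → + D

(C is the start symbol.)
Stack is shown with the top on the left.

Stack    Input  Action
----------------------
C $      n n $  output C → n n D
n n D $  n n $  match 'n'
n D $    n $    match 'n'
D $      $      output D → ε
$        $      accept

The string is accepted.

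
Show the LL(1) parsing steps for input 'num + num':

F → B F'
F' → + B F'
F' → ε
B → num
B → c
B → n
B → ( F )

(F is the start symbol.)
LL(1) parsing maintains a stack (initially the start symbol over $) and the input. At each step: if the stack top is a terminal, match it against the current input token; if it is a non-terminal N, replace it with the RHS of M[N, lookahead] (the unique production whose predict set contains the lookahead).

Stack is shown with the top on the left.

Stack     Input        Action
-----------------------------
F $       num + num $  output F → B F'
B F' $    num + num $  output B → num
num F' $  num + num $  match 'num'
F' $      + num $      output F' → + B F'
+ B F' $  + num $      match '+'
B F' $    num $        output B → num
num F' $  num $        match 'num'
F' $      $            output F' → ε
$         $            accept

The string is accepted.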